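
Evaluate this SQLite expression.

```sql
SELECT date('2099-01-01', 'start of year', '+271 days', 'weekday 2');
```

2099-09-29

`start of year` rewinds 2099-01-01 to 2099-01-01.
Applying '+271 days' to 2099-01-01: counting 271 days forward gives 2099-09-29.
`weekday 2` advances to the next Tuesday; 2099-09-29 is already a Tuesday, so it stays at 2099-09-29.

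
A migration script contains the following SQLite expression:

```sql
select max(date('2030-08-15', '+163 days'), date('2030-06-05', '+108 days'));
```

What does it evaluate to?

2031-01-25

date('2030-08-15', '+163 days') → 2031-01-25.
date('2030-06-05', '+108 days') → 2030-09-21.
Later of the two is 2031-01-25.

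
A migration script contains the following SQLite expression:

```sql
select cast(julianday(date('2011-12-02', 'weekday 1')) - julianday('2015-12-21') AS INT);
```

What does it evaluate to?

-1477

`weekday 1` advances to the next Monday; 2011-12-02 is a Friday, so it moves forward to 2011-12-05.
26 days remain in December 2011 after the 5th (31 − 5).
Full months from January 2012 through November 2015 contribute their day counts.
Then 21 days into December 2015.
Total: 26 + 31 + 29 + 31 + 30 + 31 + 30 + 31 + 31 + 30 + 31 + 30 + 31 + 31 + 28 + 31 + 30 + 31 + 30 + 31 + 31 + 30 + 31 + 30 + 31 + 31 + 28 + 31 + 30 + 31 + 30 + 31 + 31 + 30 + 31 + 30 + 31 + 31 + 28 + 31 + 30 + 31 + 30 + 31 + 31 + 30 + 31 + 30 + 21 = 1477.
The subtraction is earlier − later, so the result is −1477 → -1477.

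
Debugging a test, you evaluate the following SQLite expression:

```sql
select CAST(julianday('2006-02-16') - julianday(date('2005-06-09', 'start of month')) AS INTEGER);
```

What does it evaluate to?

`start of month` rewinds 2005-06-09 to 2005-06-01.
29 days remain in June 2005 after the 1st (30 − 1).
Full months from July 2005 through January 2006 contribute their day counts.
Then 16 days into February 2006.
Total: 29 + 31 + 31 + 30 + 31 + 30 + 31 + 31 + 16 = 260.

260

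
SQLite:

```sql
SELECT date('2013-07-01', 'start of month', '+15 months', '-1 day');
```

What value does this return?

2014-09-30

`start of month` rewinds 2013-07-01 to 2013-07-01.
Adding +15 months to 2013-07-01 gives 2014-10-01.
Going back 1 day from 2014-10-01 reaches 2014-09-30 (last day of September, 30 days).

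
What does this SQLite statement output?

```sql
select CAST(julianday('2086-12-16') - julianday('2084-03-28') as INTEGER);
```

993

3 days remain in March 2084 after the 28th (31 − 28).
Full months from April 2084 through November 2086 contribute their day counts.
Then 16 days into December 2086.
Total: 3 + 30 + 31 + 30 + 31 + 31 + 30 + 31 + 30 + 31 + 31 + 28 + 31 + 30 + 31 + 30 + 31 + 31 + 30 + 31 + 30 + 31 + 31 + 28 + 31 + 30 + 31 + 30 + 31 + 31 + 30 + 31 + 30 + 16 = 993.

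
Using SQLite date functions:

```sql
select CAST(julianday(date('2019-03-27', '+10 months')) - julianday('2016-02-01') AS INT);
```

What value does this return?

Adding +10 months to 2019-03-27 gives 2020-01-27.
28 days remain in February 2016 after the 1st (29 − 1).
Full months from March 2016 through December 2019 contribute their day counts.
Then 27 days into January 2020.
Total: 28 + 31 + 30 + 31 + 30 + 31 + 31 + 30 + 31 + 30 + 31 + 31 + 28 + 31 + 30 + 31 + 30 + 31 + 31 + 30 + 31 + 30 + 31 + 31 + 28 + 31 + 30 + 31 + 30 + 31 + 31 + 30 + 31 + 30 + 31 + 31 + 28 + 31 + 30 + 31 + 30 + 31 + 31 + 30 + 31 + 30 + 31 + 27 = 1456.

1456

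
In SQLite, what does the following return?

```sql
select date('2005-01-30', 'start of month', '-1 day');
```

`start of month` rewinds 2005-01-30 to 2005-01-01.
Going back 1 day from 2005-01-01 reaches 2004-12-31 (last day of December, 31 days).

2004-12-31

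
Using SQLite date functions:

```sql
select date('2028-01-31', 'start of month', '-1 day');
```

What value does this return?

`start of month` rewinds 2028-01-31 to 2028-01-01.
Going back 1 day from 2028-01-01 reaches 2027-12-31 (last day of December, 31 days).

2027-12-31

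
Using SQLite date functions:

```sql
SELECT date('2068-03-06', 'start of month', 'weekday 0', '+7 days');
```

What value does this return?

`start of month` rewinds 2068-03-06 to 2068-03-01.
`weekday 0` advances to the next Sunday; 2068-03-01 is a Thursday, so it moves forward to 2068-03-04.
Advancing 7 more days within March lands on 2068-03-11.

2068-03-11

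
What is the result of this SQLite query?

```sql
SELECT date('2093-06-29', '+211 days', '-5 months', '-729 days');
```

2091-08-28

Applying '+211 days' to 2093-06-29: counting 211 days forward gives 2094-01-26.
Adding -5 months to 2094-01-26 gives 2093-08-26.
Applying '-729 days' to 2093-08-26: counting 729 days back gives 2091-08-28.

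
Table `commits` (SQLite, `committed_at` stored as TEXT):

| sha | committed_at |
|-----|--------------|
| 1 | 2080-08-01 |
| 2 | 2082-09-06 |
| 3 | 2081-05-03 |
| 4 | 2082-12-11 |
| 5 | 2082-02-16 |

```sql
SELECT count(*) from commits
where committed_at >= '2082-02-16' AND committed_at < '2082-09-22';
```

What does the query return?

Rows in [2082-02-16, 2082-09-22): 2082-09-06, 2082-02-16 → 2 rows.

2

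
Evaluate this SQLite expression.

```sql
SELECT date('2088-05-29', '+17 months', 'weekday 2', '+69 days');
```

2090-01-09

Adding +17 months to 2088-05-29 gives 2089-10-29.
`weekday 2` advances to the next Tuesday; 2089-10-29 is a Saturday, so it moves forward to 2089-11-01.
Applying '+69 days' to 2089-11-01: counting 69 days forward gives 2090-01-09.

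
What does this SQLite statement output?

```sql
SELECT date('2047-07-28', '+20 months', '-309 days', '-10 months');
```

2047-07-23

Adding +20 months to 2047-07-28 gives 2049-03-28.
Applying '-309 days' to 2049-03-28: counting 309 days back gives 2048-05-23.
Adding -10 months to 2048-05-23 gives 2047-07-23.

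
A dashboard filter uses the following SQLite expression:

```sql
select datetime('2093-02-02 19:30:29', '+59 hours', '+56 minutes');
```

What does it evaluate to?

2093-02-05 07:26:29

+59 hours from 2093-02-02 19:30:29 is 2093-02-05 06:30:29 (crosses midnight).
+56 minutes from 2093-02-05 06:30:29 is 2093-02-05 07:26:29.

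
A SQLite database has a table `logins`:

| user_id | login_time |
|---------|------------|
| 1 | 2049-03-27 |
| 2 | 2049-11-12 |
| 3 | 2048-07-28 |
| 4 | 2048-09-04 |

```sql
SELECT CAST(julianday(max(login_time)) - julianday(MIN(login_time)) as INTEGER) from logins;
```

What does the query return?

MIN = 2048-07-28, MAX = 2049-11-12.
3 days remain in July 2048 after the 28th (31 − 28).
Full months from August 2048 through October 2049 contribute their day counts.
Then 12 days into November 2049.
Total: 3 + 31 + 30 + 31 + 30 + 31 + 31 + 28 + 31 + 30 + 31 + 30 + 31 + 31 + 30 + 31 + 12 = 472.

472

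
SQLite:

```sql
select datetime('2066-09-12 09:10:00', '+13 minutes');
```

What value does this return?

+13 minutes from 2066-09-12 09:10:00 is 2066-09-12 09:23:00.

2066-09-12 09:23:00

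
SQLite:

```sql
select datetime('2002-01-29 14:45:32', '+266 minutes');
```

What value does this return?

266 minutes = 4h 26m; +266 minutes from 2002-01-29 14:45:32 is 2002-01-29 19:11:32.

2002-01-29 19:11:32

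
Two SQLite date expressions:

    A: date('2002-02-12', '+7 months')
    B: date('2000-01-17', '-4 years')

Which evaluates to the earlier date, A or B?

A = 2002-09-12.
B = 1996-01-17.
B is earlier.

B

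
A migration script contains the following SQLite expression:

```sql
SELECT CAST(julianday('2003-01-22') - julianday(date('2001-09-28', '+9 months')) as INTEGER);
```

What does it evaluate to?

208

Adding +9 months to 2001-09-28 gives 2002-06-28.
2 days remain in June 2002 after the 28th (30 − 28).
Full months from July 2002 through December 2002 contribute their day counts.
Then 22 days into January 2003.
Total: 2 + 31 + 31 + 30 + 31 + 30 + 31 + 22 = 208.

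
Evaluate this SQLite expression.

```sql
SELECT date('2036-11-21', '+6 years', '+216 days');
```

2043-06-25

Adding +6 years to 2036-11-21 gives 2042-11-21.
Applying '+216 days' to 2042-11-21: counting 216 days forward gives 2043-06-25.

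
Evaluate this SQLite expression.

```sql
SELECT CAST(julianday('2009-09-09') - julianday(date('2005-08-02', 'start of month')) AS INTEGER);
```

`start of month` rewinds 2005-08-02 to 2005-08-01.
30 days remain in August 2005 after the 1st (31 − 1).
Full months from September 2005 through August 2009 contribute their day counts.
Then 9 days into September 2009.
Total: 30 + 30 + 31 + 30 + 31 + 31 + 28 + 31 + 30 + 31 + 30 + 31 + 31 + 30 + 31 + 30 + 31 + 31 + 28 + 31 + 30 + 31 + 30 + 31 + 31 + 30 + 31 + 30 + 31 + 31 + 29 + 31 + 30 + 31 + 30 + 31 + 31 + 30 + 31 + 30 + 31 + 31 + 28 + 31 + 30 + 31 + 30 + 31 + 31 + 9 = 1500.

1500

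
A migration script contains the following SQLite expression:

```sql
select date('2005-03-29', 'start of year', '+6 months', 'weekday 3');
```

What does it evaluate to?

2005-07-06

`start of year` rewinds 2005-03-29 to 2005-01-01.
Adding +6 months to 2005-01-01 gives 2005-07-01.
`weekday 3` advances to the next Wednesday; 2005-07-01 is a Friday, so it moves forward to 2005-07-06.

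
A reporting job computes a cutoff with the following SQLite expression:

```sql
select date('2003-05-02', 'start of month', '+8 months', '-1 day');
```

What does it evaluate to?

2003-12-31

`start of month` rewinds 2003-05-02 to 2003-05-01.
Adding +8 months to 2003-05-01 gives 2004-01-01.
Going back 1 day from 2004-01-01 reaches 2003-12-31 (last day of December, 31 days).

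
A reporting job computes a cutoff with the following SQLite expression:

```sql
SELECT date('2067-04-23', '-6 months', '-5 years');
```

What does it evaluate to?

2061-10-23

Adding -6 months to 2067-04-23 gives 2066-10-23.
Adding -5 years to 2066-10-23 gives 2061-10-23.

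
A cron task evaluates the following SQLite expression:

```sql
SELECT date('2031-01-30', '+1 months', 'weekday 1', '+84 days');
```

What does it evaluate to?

2031-05-26

Adding +1 month to 2031-01-30 targets 2031-02-30. February 2031 has only 28 days, so SQLite normalizes the 2-day overflow forward to 2031-03-02.
`weekday 1` advances to the next Monday; 2031-03-02 is a Sunday, so it moves forward to 2031-03-03.
Applying '+84 days' to 2031-03-03: counting 84 days forward gives 2031-05-26.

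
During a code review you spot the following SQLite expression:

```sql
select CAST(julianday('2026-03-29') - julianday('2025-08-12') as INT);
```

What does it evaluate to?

229

19 days remain in August 2025 after the 12th (31 − 12).
Full months from September 2025 through February 2026 contribute their day counts.
Then 29 days into March 2026.
Total: 19 + 30 + 31 + 30 + 31 + 31 + 28 + 29 = 229.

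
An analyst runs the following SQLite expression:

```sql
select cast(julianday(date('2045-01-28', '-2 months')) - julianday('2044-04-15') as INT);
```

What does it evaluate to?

Adding -2 months to 2045-01-28 gives 2044-11-28.
15 days remain in April 2044 after the 15th (30 − 15).
Full months from May 2044 through October 2044 contribute their day counts.
Then 28 days into November 2044.
Total: 15 + 31 + 30 + 31 + 31 + 30 + 31 + 28 = 227.

227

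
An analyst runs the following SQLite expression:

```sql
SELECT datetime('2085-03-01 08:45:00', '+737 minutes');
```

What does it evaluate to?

737 minutes = 12h 17m; +737 minutes from 2085-03-01 08:45:00 is 2085-03-01 21:02:00.

2085-03-01 21:02:00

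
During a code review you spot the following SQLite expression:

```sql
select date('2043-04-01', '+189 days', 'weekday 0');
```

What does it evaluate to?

2043-10-11

Applying '+189 days' to 2043-04-01: counting 189 days forward gives 2043-10-07.
`weekday 0` advances to the next Sunday; 2043-10-07 is a Wednesday, so it moves forward to 2043-10-11.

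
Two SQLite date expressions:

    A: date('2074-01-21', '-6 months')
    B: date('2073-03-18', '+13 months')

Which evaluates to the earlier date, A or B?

A

A = 2073-07-21.
B = 2074-04-18.
A is earlier.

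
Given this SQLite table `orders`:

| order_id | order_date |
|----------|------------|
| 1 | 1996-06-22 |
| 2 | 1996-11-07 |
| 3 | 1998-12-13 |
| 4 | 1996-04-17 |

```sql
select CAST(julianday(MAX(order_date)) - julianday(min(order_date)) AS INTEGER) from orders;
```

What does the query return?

970

MIN = 1996-04-17, MAX = 1998-12-13.
13 days remain in April 1996 after the 17th (30 − 17).
Full months from May 1996 through November 1998 contribute their day counts.
Then 13 days into December 1998.
Total: 13 + 31 + 30 + 31 + 31 + 30 + 31 + 30 + 31 + 31 + 28 + 31 + 30 + 31 + 30 + 31 + 31 + 30 + 31 + 30 + 31 + 31 + 28 + 31 + 30 + 31 + 30 + 31 + 31 + 30 + 31 + 30 + 13 = 970.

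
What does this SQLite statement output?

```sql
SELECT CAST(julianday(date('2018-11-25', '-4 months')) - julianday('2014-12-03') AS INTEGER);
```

1330

Adding -4 months to 2018-11-25 gives 2018-07-25.
28 days remain in December 2014 after the 3rd (31 − 3).
Full months from January 2015 through June 2018 contribute their day counts.
Then 25 days into July 2018.
Total: 28 + 31 + 28 + 31 + 30 + 31 + 30 + 31 + 31 + 30 + 31 + 30 + 31 + 31 + 29 + 31 + 30 + 31 + 30 + 31 + 31 + 30 + 31 + 30 + 31 + 31 + 28 + 31 + 30 + 31 + 30 + 31 + 31 + 30 + 31 + 30 + 31 + 31 + 28 + 31 + 30 + 31 + 30 + 25 = 1330.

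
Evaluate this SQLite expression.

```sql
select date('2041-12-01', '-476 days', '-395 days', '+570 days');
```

2041-02-03

Applying '-476 days' to 2041-12-01: counting 476 days back gives 2040-08-12.
Applying '-395 days' to 2040-08-12: counting 395 days back gives 2039-07-14.
Applying '+570 days' to 2039-07-14: counting 570 days forward gives 2041-02-03.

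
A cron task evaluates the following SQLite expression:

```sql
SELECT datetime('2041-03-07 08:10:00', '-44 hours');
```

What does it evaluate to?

-44 hours from 2041-03-07 08:10:00 is 2041-03-05 12:10:00 (crosses midnight).

2041-03-05 12:10:00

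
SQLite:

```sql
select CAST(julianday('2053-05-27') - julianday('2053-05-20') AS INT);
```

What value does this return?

7

Both dates are in May 2053: 27 − 20 = 7.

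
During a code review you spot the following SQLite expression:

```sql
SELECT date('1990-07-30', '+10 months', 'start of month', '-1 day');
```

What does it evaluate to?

Adding +10 months to 1990-07-30 gives 1991-05-30.
`start of month` rewinds 1991-05-30 to 1991-05-01.
Going back 1 day from 1991-05-01 reaches 1991-04-30 (last day of April, 30 days).

1991-04-30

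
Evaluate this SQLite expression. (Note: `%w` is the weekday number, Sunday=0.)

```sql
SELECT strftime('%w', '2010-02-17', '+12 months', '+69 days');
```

First apply '+12 months', '+69 days': 2010-02-17 → 2011-04-27.
2011-04-27 is a Wednesday; with Sunday=0 that is 3.

3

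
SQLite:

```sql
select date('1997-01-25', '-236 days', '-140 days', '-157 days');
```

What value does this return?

Applying '-236 days' to 1997-01-25: counting 236 days back gives 1996-06-03.
Applying '-140 days' to 1996-06-03: counting 140 days back gives 1996-01-15.
Applying '-157 days' to 1996-01-15: counting 157 days back gives 1995-08-11.

1995-08-11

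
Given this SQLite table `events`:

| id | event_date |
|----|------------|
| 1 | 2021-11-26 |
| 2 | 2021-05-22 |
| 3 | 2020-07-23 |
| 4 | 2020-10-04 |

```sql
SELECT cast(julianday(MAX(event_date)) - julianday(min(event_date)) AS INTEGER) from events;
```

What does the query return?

491

MIN = 2020-07-23, MAX = 2021-11-26.
8 days remain in July 2020 after the 23rd (31 − 23).
Full months from August 2020 through October 2021 contribute their day counts.
Then 26 days into November 2021.
Total: 8 + 31 + 30 + 31 + 30 + 31 + 31 + 28 + 31 + 30 + 31 + 30 + 31 + 31 + 30 + 31 + 26 = 491.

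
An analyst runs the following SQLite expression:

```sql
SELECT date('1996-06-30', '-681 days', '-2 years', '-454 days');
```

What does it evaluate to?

Applying '-681 days' to 1996-06-30: counting 681 days back gives 1994-08-19.
Adding -2 years to 1994-08-19 gives 1992-08-19.
Applying '-454 days' to 1992-08-19: counting 454 days back gives 1991-05-23.

1991-05-23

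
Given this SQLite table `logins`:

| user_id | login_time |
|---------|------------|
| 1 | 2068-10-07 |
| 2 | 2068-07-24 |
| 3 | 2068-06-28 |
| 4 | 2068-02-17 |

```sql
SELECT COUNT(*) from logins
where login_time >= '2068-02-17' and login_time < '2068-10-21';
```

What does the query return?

4

Rows in [2068-02-17, 2068-10-21): 2068-10-07, 2068-07-24, 2068-06-28, 2068-02-17 → 4 rows.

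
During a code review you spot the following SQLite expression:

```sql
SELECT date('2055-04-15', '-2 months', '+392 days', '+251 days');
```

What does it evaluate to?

Adding -2 months to 2055-04-15 gives 2055-02-15.
Applying '+392 days' to 2055-02-15: counting 392 days forward gives 2056-03-13.
Applying '+251 days' to 2056-03-13: counting 251 days forward gives 2056-11-19.

2056-11-19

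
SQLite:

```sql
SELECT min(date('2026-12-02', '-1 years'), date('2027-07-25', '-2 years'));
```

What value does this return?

date('2026-12-02', '-1 years') → 2025-12-02.
date('2027-07-25', '-2 years') → 2025-07-25.
Earlier of the two is 2025-07-25.

2025-07-25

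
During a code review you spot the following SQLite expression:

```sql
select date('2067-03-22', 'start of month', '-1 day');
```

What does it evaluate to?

2067-02-28

`start of month` rewinds 2067-03-22 to 2067-03-01.
Going back 1 day from 2067-03-01 reaches 2067-02-28 (last day of February, 28 days).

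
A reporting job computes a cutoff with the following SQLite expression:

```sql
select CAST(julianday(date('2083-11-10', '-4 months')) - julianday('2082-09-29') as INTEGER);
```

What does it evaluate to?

Adding -4 months to 2083-11-10 gives 2083-07-10.
1 day remains in September 2082 after the 29th (30 − 29).
Full months from October 2082 through June 2083 contribute their day counts.
Then 10 days into July 2083.
Total: 1 + 31 + 30 + 31 + 31 + 28 + 31 + 30 + 31 + 30 + 10 = 284.

284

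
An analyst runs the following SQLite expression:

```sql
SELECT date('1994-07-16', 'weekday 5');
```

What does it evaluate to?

1994-07-22

`weekday 5` advances to the next Friday; 1994-07-16 is a Saturday, so it moves forward to 1994-07-22.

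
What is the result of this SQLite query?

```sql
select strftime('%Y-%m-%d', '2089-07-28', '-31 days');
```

2089-06-27

First apply '-31 days': 2089-07-28 → 2089-06-27.
`%Y-%m-%d` extracts the ISO date: 2089-06-27.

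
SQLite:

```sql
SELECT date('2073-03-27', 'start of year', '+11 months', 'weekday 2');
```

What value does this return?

2073-12-05

`start of year` rewinds 2073-03-27 to 2073-01-01.
Adding +11 months to 2073-01-01 gives 2073-12-01.
`weekday 2` advances to the next Tuesday; 2073-12-01 is a Friday, so it moves forward to 2073-12-05.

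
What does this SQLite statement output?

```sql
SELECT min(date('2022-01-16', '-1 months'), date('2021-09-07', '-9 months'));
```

date('2022-01-16', '-1 months') → 2021-12-16.
date('2021-09-07', '-9 months') → 2020-12-07.
Earlier of the two is 2020-12-07.

2020-12-07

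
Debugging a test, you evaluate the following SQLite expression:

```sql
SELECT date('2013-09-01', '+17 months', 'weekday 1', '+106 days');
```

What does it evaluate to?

Adding +17 months to 2013-09-01 gives 2015-02-01.
`weekday 1` advances to the next Monday; 2015-02-01 is a Sunday, so it moves forward to 2015-02-02.
Applying '+106 days' to 2015-02-02: counting 106 days forward gives 2015-05-19.

2015-05-19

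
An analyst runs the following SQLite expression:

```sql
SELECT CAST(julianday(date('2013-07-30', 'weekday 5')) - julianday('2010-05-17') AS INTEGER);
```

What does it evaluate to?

`weekday 5` advances to the next Friday; 2013-07-30 is a Tuesday, so it moves forward to 2013-08-02.
14 days remain in May 2010 after the 17th (31 − 17).
Full months from June 2010 through July 2013 contribute their day counts.
Then 2 days into August 2013.
Total: 14 + 30 + 31 + 31 + 30 + 31 + 30 + 31 + 31 + 28 + 31 + 30 + 31 + 30 + 31 + 31 + 30 + 31 + 30 + 31 + 31 + 29 + 31 + 30 + 31 + 30 + 31 + 31 + 30 + 31 + 30 + 31 + 31 + 28 + 31 + 30 + 31 + 30 + 31 + 2 = 1173.

1173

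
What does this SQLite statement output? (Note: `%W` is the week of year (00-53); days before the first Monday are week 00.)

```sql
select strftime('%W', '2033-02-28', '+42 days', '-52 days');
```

07

First apply '+42 days', '-52 days': 2033-02-28 → 2033-02-18.
2033-02-18 is a Friday. SQLite's %W counts Mondays since the year started; the result is 07.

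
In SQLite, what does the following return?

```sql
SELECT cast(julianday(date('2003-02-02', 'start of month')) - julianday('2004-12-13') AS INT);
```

-681

`start of month` rewinds 2003-02-02 to 2003-02-01.
27 days remain in February 2003 after the 1st (28 − 1).
Full months from March 2003 through November 2004 contribute their day counts.
Then 13 days into December 2004.
Total: 27 + 31 + 30 + 31 + 30 + 31 + 31 + 30 + 31 + 30 + 31 + 31 + 29 + 31 + 30 + 31 + 30 + 31 + 31 + 30 + 31 + 30 + 13 = 681.
The subtraction is earlier − later, so the result is −681 → -681.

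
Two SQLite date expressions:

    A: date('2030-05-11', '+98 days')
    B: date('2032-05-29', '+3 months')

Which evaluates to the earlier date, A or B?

A = 2030-08-17.
B = 2032-08-29.
A is earlier.

A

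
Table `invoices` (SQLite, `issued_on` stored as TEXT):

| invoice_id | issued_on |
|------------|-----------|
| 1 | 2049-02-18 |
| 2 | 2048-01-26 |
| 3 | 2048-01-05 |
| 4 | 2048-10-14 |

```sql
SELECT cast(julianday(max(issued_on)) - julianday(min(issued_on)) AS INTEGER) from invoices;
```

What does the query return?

MIN = 2048-01-05, MAX = 2049-02-18.
26 days remain in January 2048 after the 5th (31 − 5).
Full months from February 2048 through January 2049 contribute their day counts.
Then 18 days into February 2049.
Total: 26 + 29 + 31 + 30 + 31 + 30 + 31 + 31 + 30 + 31 + 30 + 31 + 31 + 18 = 410.

410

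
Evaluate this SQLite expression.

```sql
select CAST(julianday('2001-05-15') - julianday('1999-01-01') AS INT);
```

30 days remain in January 1999 after the 1st (31 − 1).
Full months from February 1999 through April 2001 contribute their day counts.
Then 15 days into May 2001.
Total: 30 + 28 + 31 + 30 + 31 + 30 + 31 + 31 + 30 + 31 + 30 + 31 + 31 + 29 + 31 + 30 + 31 + 30 + 31 + 31 + 30 + 31 + 30 + 31 + 31 + 28 + 31 + 30 + 15 = 865.

865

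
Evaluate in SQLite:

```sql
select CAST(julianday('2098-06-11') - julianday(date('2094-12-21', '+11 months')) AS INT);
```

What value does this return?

Adding +11 months to 2094-12-21 gives 2095-11-21.
9 days remain in November 2095 after the 21st (30 − 21).
Full months from December 2095 through May 2098 contribute their day counts.
Then 11 days into June 2098.
Total: 9 + 31 + 31 + 29 + 31 + 30 + 31 + 30 + 31 + 31 + 30 + 31 + 30 + 31 + 31 + 28 + 31 + 30 + 31 + 30 + 31 + 31 + 30 + 31 + 30 + 31 + 31 + 28 + 31 + 30 + 31 + 11 = 933.

933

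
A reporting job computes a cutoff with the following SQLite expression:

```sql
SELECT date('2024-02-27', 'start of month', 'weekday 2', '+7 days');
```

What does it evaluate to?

`start of month` rewinds 2024-02-27 to 2024-02-01.
`weekday 2` advances to the next Tuesday; 2024-02-01 is a Thursday, so it moves forward to 2024-02-06.
Advancing 7 more days within February lands on 2024-02-13.

2024-02-13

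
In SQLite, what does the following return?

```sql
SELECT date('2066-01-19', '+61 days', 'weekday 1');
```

Applying '+61 days' to 2066-01-19: counting 61 days forward gives 2066-03-21.
`weekday 1` advances to the next Monday; 2066-03-21 is a Sunday, so it moves forward to 2066-03-22.

2066-03-22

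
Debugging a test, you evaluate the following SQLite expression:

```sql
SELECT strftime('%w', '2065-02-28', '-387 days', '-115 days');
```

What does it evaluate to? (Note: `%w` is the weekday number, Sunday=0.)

First apply '-387 days', '-115 days': 2065-02-28 → 2063-10-15.
2063-10-15 is a Monday; with Sunday=0 that is 1.

1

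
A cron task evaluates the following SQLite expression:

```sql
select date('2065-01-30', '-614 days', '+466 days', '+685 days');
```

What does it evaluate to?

2066-07-21

Applying '-614 days' to 2065-01-30: counting 614 days back gives 2063-05-27.
Applying '+466 days' to 2063-05-27: counting 466 days forward gives 2064-09-04.
Applying '+685 days' to 2064-09-04: counting 685 days forward gives 2066-07-21.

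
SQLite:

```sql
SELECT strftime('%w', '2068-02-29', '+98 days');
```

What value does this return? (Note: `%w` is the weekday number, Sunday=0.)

First apply '+98 days': 2068-02-29 → 2068-06-06.
2068-06-06 is a Wednesday; with Sunday=0 that is 3.

3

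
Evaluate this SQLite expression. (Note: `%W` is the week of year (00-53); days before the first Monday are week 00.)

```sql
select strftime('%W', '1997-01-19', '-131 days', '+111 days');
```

First apply '-131 days', '+111 days': 1997-01-19 → 1996-12-30.
1996-12-30 is a Monday. SQLite's %W counts Mondays since the year started; the result is 53.

53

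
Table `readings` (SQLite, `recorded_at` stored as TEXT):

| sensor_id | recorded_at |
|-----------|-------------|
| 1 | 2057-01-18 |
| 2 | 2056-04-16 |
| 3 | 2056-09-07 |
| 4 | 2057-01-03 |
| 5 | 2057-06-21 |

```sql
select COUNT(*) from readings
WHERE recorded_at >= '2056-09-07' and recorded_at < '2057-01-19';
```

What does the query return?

3

Rows in [2056-09-07, 2057-01-19): 2057-01-18, 2056-09-07, 2057-01-03 → 3 rows.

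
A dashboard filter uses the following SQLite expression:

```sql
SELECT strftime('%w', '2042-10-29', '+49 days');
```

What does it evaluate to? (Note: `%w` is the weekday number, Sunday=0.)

3

First apply '+49 days': 2042-10-29 → 2042-12-17.
2042-12-17 is a Wednesday; with Sunday=0 that is 3.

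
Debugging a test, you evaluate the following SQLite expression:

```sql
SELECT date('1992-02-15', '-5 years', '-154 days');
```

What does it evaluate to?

1986-09-14

Adding -5 years to 1992-02-15 gives 1987-02-15.
Applying '-154 days' to 1987-02-15: counting 154 days back gives 1986-09-14.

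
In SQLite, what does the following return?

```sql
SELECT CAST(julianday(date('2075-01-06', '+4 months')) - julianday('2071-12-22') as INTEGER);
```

Adding +4 months to 2075-01-06 gives 2075-05-06.
9 days remain in December 2071 after the 22nd (31 − 22).
Full months from January 2072 through April 2075 contribute their day counts.
Then 6 days into May 2075.
Total: 9 + 31 + 29 + 31 + 30 + 31 + 30 + 31 + 31 + 30 + 31 + 30 + 31 + 31 + 28 + 31 + 30 + 31 + 30 + 31 + 31 + 30 + 31 + 30 + 31 + 31 + 28 + 31 + 30 + 31 + 30 + 31 + 31 + 30 + 31 + 30 + 31 + 31 + 28 + 31 + 30 + 6 = 1231.

1231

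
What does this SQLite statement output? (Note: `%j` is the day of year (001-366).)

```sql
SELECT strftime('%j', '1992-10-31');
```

Day-of-year for 1992-10-31: days since 1992-01-01 inclusive = 305, zero-padded to 305.

305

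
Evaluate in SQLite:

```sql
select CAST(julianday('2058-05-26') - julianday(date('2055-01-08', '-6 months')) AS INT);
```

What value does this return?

Adding -6 months to 2055-01-08 gives 2054-07-08.
23 days remain in July 2054 after the 8th (31 − 8).
Full months from August 2054 through April 2058 contribute their day counts.
Then 26 days into May 2058.
Total: 23 + 31 + 30 + 31 + 30 + 31 + 31 + 28 + 31 + 30 + 31 + 30 + 31 + 31 + 30 + 31 + 30 + 31 + 31 + 29 + 31 + 30 + 31 + 30 + 31 + 31 + 30 + 31 + 30 + 31 + 31 + 28 + 31 + 30 + 31 + 30 + 31 + 31 + 30 + 31 + 30 + 31 + 31 + 28 + 31 + 30 + 26 = 1418.

1418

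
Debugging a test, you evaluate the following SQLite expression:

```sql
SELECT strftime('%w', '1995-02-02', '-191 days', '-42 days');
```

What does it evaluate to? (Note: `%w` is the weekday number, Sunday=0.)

2

First apply '-191 days', '-42 days': 1995-02-02 → 1994-06-14.
1994-06-14 is a Tuesday; with Sunday=0 that is 2.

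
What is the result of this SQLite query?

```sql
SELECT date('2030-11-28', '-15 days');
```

Going back 15 days within November lands on 2030-11-13.

2030-11-13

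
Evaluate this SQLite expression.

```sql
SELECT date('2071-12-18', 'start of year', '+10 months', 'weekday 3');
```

2071-11-04

`start of year` rewinds 2071-12-18 to 2071-01-01.
Adding +10 months to 2071-01-01 gives 2071-11-01.
`weekday 3` advances to the next Wednesday; 2071-11-01 is a Sunday, so it moves forward to 2071-11-04.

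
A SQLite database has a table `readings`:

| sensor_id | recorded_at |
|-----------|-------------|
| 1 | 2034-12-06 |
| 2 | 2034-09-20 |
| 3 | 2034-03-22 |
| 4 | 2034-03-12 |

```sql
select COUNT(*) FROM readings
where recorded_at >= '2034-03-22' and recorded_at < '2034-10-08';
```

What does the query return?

2

Rows in [2034-03-22, 2034-10-08): 2034-09-20, 2034-03-22 → 2 rows.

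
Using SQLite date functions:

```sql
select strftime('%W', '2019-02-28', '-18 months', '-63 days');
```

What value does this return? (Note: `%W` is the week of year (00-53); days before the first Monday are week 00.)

First apply '-18 months', '-63 days': 2019-02-28 → 2017-06-26.
2017-06-26 is a Monday. SQLite's %W counts Mondays since the year started; the result is 26.

26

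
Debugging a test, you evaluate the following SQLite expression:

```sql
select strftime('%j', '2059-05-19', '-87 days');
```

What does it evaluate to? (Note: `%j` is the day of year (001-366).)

052

First apply '-87 days': 2059-05-19 → 2059-02-21.
Day-of-year for 2059-02-21: days since 2059-01-01 inclusive = 52, zero-padded to 052.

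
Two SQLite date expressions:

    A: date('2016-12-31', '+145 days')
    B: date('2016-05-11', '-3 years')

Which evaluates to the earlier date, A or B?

A = 2017-05-25.
B = 2013-05-11.
B is earlier.

B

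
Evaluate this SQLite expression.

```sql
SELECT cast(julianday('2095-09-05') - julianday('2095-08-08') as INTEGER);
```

23 days remain in August 2095 after the 8th (31 − 8).
Then 5 days into September 2095.
Total: 23 + 5 = 28.

28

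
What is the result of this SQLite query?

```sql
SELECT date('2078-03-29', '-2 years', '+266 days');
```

Adding -2 years to 2078-03-29 gives 2076-03-29.
Applying '+266 days' to 2076-03-29: counting 266 days forward gives 2076-12-20.

2076-12-20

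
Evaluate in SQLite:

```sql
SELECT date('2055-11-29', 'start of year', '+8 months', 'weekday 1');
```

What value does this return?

`start of year` rewinds 2055-11-29 to 2055-01-01.
Adding +8 months to 2055-01-01 gives 2055-09-01.
`weekday 1` advances to the next Monday; 2055-09-01 is a Wednesday, so it moves forward to 2055-09-06.

2055-09-06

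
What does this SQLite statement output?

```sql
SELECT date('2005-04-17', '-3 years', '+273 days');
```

2003-01-15

Adding -3 years to 2005-04-17 gives 2002-04-17.
Applying '+273 days' to 2002-04-17: counting 273 days forward gives 2003-01-15.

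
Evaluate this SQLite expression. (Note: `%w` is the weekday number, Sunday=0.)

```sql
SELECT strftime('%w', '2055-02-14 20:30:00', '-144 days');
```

3

First apply '-144 days': 2055-02-14 20:30:00 → 2054-09-23 20:30:00.
2054-09-23 is a Wednesday; with Sunday=0 that is 3.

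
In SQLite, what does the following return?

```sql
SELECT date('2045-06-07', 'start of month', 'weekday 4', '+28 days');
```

`start of month` rewinds 2045-06-07 to 2045-06-01.
`weekday 4` advances to the next Thursday; 2045-06-01 is already a Thursday, so it stays at 2045-06-01.
Advancing 28 more days within June lands on 2045-06-29.

2045-06-29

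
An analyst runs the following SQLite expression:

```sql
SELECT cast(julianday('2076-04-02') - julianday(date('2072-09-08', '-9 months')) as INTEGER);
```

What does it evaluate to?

1577

Adding -9 months to 2072-09-08 gives 2071-12-08.
23 days remain in December 2071 after the 8th (31 − 8).
Full months from January 2072 through March 2076 contribute their day counts.
Then 2 days into April 2076.
Total: 23 + 31 + 29 + 31 + 30 + 31 + 30 + 31 + 31 + 30 + 31 + 30 + 31 + 31 + 28 + 31 + 30 + 31 + 30 + 31 + 31 + 30 + 31 + 30 + 31 + 31 + 28 + 31 + 30 + 31 + 30 + 31 + 31 + 30 + 31 + 30 + 31 + 31 + 28 + 31 + 30 + 31 + 30 + 31 + 31 + 30 + 31 + 30 + 31 + 31 + 29 + 31 + 2 = 1577.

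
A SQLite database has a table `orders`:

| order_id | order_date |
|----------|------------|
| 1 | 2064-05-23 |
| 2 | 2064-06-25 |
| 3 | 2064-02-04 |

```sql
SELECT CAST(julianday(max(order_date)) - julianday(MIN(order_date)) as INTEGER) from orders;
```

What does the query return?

MIN = 2064-02-04, MAX = 2064-06-25.
25 days remain in February 2064 after the 4th (29 − 4).
March 2064: 31 days.
April 2064: 30 days.
May 2064: 31 days.
Then 25 days into June 2064.
Total: 25 + 31 + 30 + 31 + 25 = 142.

142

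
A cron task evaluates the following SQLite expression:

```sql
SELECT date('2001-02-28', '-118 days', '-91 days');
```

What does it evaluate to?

2000-08-03

Applying '-118 days' to 2001-02-28: counting 118 days back gives 2000-11-02.
Applying '-91 days' to 2000-11-02: counting 91 days back gives 2000-08-03.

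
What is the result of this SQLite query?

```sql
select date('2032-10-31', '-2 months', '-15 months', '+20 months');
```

Adding -2 months to 2032-10-31 gives 2032-08-31.
Adding -15 months to 2032-08-31 gives 2031-05-31.
Adding +20 months to 2031-05-31 gives 2033-01-31.

2033-01-31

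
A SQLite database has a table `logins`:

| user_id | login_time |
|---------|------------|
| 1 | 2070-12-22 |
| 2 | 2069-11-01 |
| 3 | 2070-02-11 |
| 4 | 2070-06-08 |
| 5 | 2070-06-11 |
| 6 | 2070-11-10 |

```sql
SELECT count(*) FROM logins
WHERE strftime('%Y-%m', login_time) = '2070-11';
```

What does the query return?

1

Rows with year-month 2070-11: 2070-11-10 → 1.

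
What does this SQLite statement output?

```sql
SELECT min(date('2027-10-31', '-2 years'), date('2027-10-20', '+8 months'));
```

date('2027-10-31', '-2 years') → 2025-10-31.
date('2027-10-20', '+8 months') → 2028-06-20.
Earlier of the two is 2025-10-31.

2025-10-31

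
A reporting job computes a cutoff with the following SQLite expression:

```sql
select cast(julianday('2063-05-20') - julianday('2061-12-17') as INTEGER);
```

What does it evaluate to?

14 days remain in December 2061 after the 17th (31 − 17).
Full months from January 2062 through April 2063 contribute their day counts.
Then 20 days into May 2063.
Total: 14 + 31 + 28 + 31 + 30 + 31 + 30 + 31 + 31 + 30 + 31 + 30 + 31 + 31 + 28 + 31 + 30 + 20 = 519.

519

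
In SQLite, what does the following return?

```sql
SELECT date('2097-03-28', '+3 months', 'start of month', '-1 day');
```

2097-05-31

Adding +3 months to 2097-03-28 gives 2097-06-28.
`start of month` rewinds 2097-06-28 to 2097-06-01.
Going back 1 day from 2097-06-01 reaches 2097-05-31 (last day of May, 31 days).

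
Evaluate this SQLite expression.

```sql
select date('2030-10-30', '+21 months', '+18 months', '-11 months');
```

2033-03-02

Adding +21 months to 2030-10-30 gives 2032-07-30.
Adding +18 months to 2032-07-30 gives 2034-01-30.
Adding -11 months to 2034-01-30 targets 2033-02-30. February 2033 has only 28 days, so SQLite normalizes the 2-day overflow forward to 2033-03-02.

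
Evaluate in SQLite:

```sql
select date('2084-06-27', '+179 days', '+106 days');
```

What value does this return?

2085-04-08

Applying '+179 days' to 2084-06-27: counting 179 days forward gives 2084-12-23.
Applying '+106 days' to 2084-12-23: counting 106 days forward gives 2085-04-08.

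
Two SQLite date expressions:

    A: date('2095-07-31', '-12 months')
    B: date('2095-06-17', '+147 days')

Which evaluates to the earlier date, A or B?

A

A = 2094-07-31.
B = 2095-11-11.
A is earlier.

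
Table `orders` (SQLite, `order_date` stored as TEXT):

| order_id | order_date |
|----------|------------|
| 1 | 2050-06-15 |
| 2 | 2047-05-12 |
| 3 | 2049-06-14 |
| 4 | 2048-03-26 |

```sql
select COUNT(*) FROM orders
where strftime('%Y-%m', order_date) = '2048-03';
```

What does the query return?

Rows with year-month 2048-03: 2048-03-26 → 1.

1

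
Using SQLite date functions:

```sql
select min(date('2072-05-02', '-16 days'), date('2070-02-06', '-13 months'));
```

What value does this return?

2069-01-06

date('2072-05-02', '-16 days') → 2072-04-16.
date('2070-02-06', '-13 months') → 2069-01-06.
Earlier of the two is 2069-01-06.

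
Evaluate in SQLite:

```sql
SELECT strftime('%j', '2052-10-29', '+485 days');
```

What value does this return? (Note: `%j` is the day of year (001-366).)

First apply '+485 days': 2052-10-29 → 2054-02-26.
Day-of-year for 2054-02-26: days since 2054-01-01 inclusive = 57, zero-padded to 057.

057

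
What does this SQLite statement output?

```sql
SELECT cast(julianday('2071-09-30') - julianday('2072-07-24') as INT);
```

0 days remain in September 2071 after the 30th (30 − 30).
Full months from October 2071 through June 2072 contribute their day counts.
Then 24 days into July 2072.
Total: 0 + 31 + 30 + 31 + 31 + 29 + 31 + 30 + 31 + 30 + 24 = 298.
The subtraction is earlier − later, so the result is −298 → -298.

-298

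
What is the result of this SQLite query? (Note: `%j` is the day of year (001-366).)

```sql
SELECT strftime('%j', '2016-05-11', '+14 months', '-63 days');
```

First apply '+14 months', '-63 days': 2016-05-11 → 2017-05-09.
Day-of-year for 2017-05-09: days since 2017-01-01 inclusive = 129, zero-padded to 129.

129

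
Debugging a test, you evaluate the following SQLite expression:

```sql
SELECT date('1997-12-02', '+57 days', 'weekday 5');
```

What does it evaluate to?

Applying '+57 days' to 1997-12-02: counting 57 days forward gives 1998-01-28.
`weekday 5` advances to the next Friday; 1998-01-28 is a Wednesday, so it moves forward to 1998-01-30.

1998-01-30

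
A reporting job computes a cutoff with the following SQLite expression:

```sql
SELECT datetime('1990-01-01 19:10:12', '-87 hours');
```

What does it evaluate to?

-87 hours from 1990-01-01 19:10:12 is 1989-12-29 04:10:12 (crosses midnight).

1989-12-29 04:10:12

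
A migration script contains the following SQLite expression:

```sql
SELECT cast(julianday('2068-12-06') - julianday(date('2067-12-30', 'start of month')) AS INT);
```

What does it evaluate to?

`start of month` rewinds 2067-12-30 to 2067-12-01.
30 days remain in December 2067 after the 1st (31 − 1).
Full months from January 2068 through November 2068 contribute their day counts.
Then 6 days into December 2068.
Total: 30 + 31 + 29 + 31 + 30 + 31 + 30 + 31 + 31 + 30 + 31 + 30 + 6 = 371.

371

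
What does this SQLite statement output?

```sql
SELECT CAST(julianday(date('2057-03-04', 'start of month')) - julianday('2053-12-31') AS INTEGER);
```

`start of month` rewinds 2057-03-04 to 2057-03-01.
0 days remain in December 2053 after the 31st (31 − 31).
Full months from January 2054 through February 2057 contribute their day counts.
Then 1 day into March 2057.
Total: 0 + 31 + 28 + 31 + 30 + 31 + 30 + 31 + 31 + 30 + 31 + 30 + 31 + 31 + 28 + 31 + 30 + 31 + 30 + 31 + 31 + 30 + 31 + 30 + 31 + 31 + 29 + 31 + 30 + 31 + 30 + 31 + 31 + 30 + 31 + 30 + 31 + 31 + 28 + 1 = 1156.

1156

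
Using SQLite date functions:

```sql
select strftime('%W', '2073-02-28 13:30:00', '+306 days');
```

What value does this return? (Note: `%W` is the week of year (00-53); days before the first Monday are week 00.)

First apply '+306 days': 2073-02-28 13:30:00 → 2073-12-31 13:30:00.
2073-12-31 is a Sunday. SQLite's %W counts Mondays since the year started; the result is 52.

52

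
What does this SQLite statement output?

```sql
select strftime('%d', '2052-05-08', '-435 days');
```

28

First apply '-435 days': 2052-05-08 → 2051-02-28.
`%d` extracts the 2-digit day of month: 28.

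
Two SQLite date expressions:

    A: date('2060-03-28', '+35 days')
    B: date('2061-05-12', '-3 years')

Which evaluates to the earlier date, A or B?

B

A = 2060-05-02.
B = 2058-05-12.
B is earlier.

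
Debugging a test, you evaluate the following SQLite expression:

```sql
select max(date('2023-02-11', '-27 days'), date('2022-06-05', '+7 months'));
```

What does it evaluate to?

date('2023-02-11', '-27 days') → 2023-01-15.
date('2022-06-05', '+7 months') → 2023-01-05.
Later of the two is 2023-01-15.

2023-01-15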